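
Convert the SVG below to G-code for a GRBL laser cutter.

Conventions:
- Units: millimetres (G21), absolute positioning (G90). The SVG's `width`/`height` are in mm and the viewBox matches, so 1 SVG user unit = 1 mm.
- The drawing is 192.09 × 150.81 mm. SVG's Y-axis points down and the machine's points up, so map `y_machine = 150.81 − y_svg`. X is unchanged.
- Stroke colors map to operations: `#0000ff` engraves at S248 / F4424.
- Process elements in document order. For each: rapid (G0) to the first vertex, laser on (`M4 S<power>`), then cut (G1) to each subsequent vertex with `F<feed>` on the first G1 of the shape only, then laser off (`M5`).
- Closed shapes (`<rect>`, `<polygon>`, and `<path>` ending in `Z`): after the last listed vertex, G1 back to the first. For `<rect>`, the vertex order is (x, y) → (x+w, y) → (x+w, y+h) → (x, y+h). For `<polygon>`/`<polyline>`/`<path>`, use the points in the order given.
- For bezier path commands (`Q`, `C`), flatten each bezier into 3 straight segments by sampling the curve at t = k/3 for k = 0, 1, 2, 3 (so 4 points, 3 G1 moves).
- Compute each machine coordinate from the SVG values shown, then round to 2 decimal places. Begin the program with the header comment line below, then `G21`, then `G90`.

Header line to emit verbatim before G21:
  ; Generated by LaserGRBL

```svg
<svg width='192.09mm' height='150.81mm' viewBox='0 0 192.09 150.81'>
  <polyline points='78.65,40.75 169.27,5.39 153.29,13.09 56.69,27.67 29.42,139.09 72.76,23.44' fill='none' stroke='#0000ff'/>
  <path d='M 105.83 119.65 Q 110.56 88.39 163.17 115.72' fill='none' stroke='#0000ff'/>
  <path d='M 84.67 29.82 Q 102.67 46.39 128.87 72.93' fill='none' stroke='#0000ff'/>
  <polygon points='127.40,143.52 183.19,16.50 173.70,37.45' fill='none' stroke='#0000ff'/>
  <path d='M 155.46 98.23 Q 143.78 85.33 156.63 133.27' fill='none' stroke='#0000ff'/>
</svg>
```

1 u = 1 mm; y_m = 150.81 − y.

[1] `<polyline>` open polyline, #0000ff→engrave S248 F4424: (78.65,110.06) → (169.27,145.42) → (153.29,137.72) → (56.69,123.14) → (29.42,11.72) → (72.76,127.37)

[2] `<path>` quadratic bezier, #0000ff→engrave S248 F4424: (105.83,31.16) → (114.30,45.49) → (133.42,46.80) → (163.17,35.09)

[3] `<path>` quadratic bezier, #0000ff→engrave S248 F4424: (84.67,120.99) → (97.58,108.84) → (112.31,94.47) → (128.87,77.88)

[4] `<polygon>` closed polygon, #0000ff→engrave S248 F4424: (127.40,7.29) → (183.19,134.31) → (173.70,113.36) → (127.40,7.29) (closed)

[5] `<path>` quadratic bezier, #0000ff→engrave S248 F4424: (155.46,52.58) → (150.40,54.42) → (150.79,42.74) → (156.63,17.54)

; Generated by LaserGRBL
G21
G90
G0 X78.65 Y110.06
M4 S248
G1 X169.27 Y145.42 F4424
G1 X153.29 Y137.72
G1 X56.69 Y123.14
G1 X29.42 Y11.72
G1 X72.76 Y127.37
M5
G0 X105.83 Y31.16
M4 S248
G1 X114.30 Y45.49 F4424
G1 X133.42 Y46.80
G1 X163.17 Y35.09
M5
G0 X84.67 Y120.99
M4 S248
G1 X97.58 Y108.84 F4424
G1 X112.31 Y94.47
G1 X128.87 Y77.88
M5
G0 X127.40 Y7.29
M4 S248
G1 X183.19 Y134.31 F4424
G1 X173.70 Y113.36
G1 X127.40 Y7.29
M5
G0 X155.46 Y52.58
M4 S248
G1 X150.40 Y54.42 F4424
G1 X150.79 Y42.74
G1 X156.63 Y17.54
M5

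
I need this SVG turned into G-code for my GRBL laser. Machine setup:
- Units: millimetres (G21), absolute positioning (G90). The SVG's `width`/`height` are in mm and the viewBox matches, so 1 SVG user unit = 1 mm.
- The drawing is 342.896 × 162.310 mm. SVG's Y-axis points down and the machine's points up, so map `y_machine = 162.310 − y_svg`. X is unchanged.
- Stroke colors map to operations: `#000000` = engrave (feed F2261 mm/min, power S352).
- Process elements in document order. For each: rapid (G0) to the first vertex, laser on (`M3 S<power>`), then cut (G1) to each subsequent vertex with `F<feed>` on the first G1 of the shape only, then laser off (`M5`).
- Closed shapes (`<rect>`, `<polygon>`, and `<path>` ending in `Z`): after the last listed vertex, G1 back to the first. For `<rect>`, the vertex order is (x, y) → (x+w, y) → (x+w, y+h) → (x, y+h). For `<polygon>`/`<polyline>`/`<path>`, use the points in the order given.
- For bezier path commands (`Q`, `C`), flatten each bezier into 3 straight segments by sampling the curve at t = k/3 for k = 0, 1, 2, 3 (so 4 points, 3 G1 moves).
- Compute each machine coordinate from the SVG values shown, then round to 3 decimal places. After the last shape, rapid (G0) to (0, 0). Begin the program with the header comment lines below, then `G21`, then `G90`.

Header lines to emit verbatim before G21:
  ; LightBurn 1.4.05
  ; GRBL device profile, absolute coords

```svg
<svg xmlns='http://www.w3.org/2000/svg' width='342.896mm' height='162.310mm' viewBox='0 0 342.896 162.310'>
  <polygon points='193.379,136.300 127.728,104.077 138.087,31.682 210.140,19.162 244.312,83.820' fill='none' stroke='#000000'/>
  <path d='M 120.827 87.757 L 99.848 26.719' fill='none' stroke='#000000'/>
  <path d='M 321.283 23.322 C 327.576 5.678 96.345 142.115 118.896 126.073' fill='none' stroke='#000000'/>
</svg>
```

Since the viewBox matches the mm dimensions, user units are millimetres directly. The only transform is the Y-flip y_m = 162.310 − y_svg.

Shape 1 is a regular polygon drawn with `<polygon>`. Its stroke #000000 means engrave at S352, F2261. After flipping Y the toolpath is (193.379,26.010) → (127.728,58.233) → (138.087,130.628) → (210.140,143.148) → (244.312,78.490) → (193.379,26.010), returning to the start.

Shape 2 is a line segment drawn with `<path>`. Its stroke #000000 means engrave at S352, F2261. After flipping Y the toolpath is (120.827,74.553) → (99.848,135.591).

Shape 3 is a cubic bezier drawn with `<path>`. Its stroke #000000 means engrave at S352, F2261. After flipping Y the toolpath is (321.283,138.988) → (266.598,116.626) → (162.742,59.667) → (118.896,36.237).

; LightBurn 1.4.05
; GRBL device profile, absolute coords
G21
G90
G0 X193.379 Y26.010
M3 S352
G1 X127.728 Y58.233 F2261
G1 X138.087 Y130.628
G1 X210.140 Y143.148
G1 X244.312 Y78.490
G1 X193.379 Y26.010
M5
G0 X120.827 Y74.553
M3 S352
G1 X99.848 Y135.591 F2261
M5
G0 X321.283 Y138.988
M3 S352
G1 X266.598 Y116.626 F2261
G1 X162.742 Y59.667
G1 X118.896 Y36.237
M5
G0 X0.000 Y0.000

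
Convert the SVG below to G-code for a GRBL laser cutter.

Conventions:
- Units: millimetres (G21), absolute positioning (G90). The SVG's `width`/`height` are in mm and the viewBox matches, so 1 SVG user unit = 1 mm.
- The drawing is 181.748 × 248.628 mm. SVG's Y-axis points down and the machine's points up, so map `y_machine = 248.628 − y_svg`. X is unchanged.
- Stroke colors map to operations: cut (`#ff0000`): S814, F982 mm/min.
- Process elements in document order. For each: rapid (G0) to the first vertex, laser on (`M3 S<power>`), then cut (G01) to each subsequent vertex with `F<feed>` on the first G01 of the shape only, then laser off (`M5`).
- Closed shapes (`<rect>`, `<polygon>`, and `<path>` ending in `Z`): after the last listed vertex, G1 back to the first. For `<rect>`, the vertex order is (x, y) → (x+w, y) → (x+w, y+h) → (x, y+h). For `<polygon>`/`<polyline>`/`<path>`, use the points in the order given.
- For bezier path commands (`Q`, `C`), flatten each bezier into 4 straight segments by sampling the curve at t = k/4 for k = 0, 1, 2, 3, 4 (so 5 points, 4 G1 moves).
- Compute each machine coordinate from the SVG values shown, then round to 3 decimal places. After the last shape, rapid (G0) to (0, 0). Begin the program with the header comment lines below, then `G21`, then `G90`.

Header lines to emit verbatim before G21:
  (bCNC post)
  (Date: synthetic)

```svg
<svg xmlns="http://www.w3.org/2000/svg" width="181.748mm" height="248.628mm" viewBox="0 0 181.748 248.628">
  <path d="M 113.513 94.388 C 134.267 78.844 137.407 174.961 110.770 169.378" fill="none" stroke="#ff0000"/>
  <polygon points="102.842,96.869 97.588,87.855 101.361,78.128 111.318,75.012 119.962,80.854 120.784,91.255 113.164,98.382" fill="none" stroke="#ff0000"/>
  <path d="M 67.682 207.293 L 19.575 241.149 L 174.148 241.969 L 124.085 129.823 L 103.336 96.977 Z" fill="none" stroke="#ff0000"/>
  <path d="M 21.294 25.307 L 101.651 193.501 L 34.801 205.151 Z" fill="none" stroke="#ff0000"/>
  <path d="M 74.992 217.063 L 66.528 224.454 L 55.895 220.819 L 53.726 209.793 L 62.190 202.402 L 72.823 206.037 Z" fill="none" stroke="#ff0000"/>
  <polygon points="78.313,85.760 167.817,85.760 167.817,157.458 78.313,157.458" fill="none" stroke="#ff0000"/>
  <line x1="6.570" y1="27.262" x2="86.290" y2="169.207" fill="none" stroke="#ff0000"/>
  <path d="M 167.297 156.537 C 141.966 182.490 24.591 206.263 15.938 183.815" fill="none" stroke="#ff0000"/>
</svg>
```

(bCNC post)
(Date: synthetic)
G21
G90
G0 X113.513 Y154.240
M3 S814
G01 X125.586 Y148.295 F982
G01 X129.913 Y120.480
G01 X125.355 Y90.798
G01 X110.770 Y79.250
M5
G0 X102.842 Y151.759
M3 S814
G01 X97.588 Y160.773 F982
G01 X101.361 Y170.500
G01 X111.318 Y173.616
G01 X119.962 Y167.774
G01 X120.784 Y157.373
G01 X113.164 Y150.246
G01 X102.842 Y151.759
M5
G0 X67.682 Y41.335
M3 S814
G01 X19.575 Y7.479 F982
G01 X174.148 Y6.659
G01 X124.085 Y118.805
G01 X103.336 Y151.651
G01 X67.682 Y41.335
M5
G0 X21.294 Y223.321
M3 S814
G01 X101.651 Y55.127 F982
G01 X34.801 Y43.477
G01 X21.294 Y223.321
M5
G0 X74.992 Y31.565
M3 S814
G01 X66.528 Y24.174 F982
G01 X55.895 Y27.809
G01 X53.726 Y38.835
G01 X62.190 Y46.226
G01 X72.823 Y42.591
G01 X74.992 Y31.565
M5
G0 X78.313 Y162.868
M3 S814
G01 X167.817 Y162.868 F982
G01 X167.817 Y91.170
G01 X78.313 Y91.170
G01 X78.313 Y162.868
M5
G0 X6.570 Y221.366
M3 S814
G01 X86.290 Y79.421 F982
M5
G0 X167.297 Y92.091
M3 S814
G01 X134.177 Y73.723 F982
G01 X85.363 Y60.302
G01 X39.676 Y55.955
G01 X15.938 Y64.813
M5
G0 X0.000 Y0.000

Since the viewBox matches the mm dimensions, user units are millimetres directly. The only transform is the Y-flip y_m = 248.628 − y_svg.

Shape 1 is a cubic bezier drawn with `<path>`. Its stroke #ff0000 means cut at S814, F982. After flipping Y the toolpath is (113.513,154.240) → (125.586,148.295) → (129.913,120.480) → (125.355,90.798) → (110.770,79.250).

Shape 2 is a regular polygon drawn with `<polygon>`. Its stroke #ff0000 means cut at S814, F982. After flipping Y the toolpath is (102.842,151.759) → (97.588,160.773) → (101.361,170.500) → (111.318,173.616) → (119.962,167.774) → (120.784,157.373) → (113.164,150.246) → (102.842,151.759), returning to the start.

Shape 3 is a closed polygon drawn with `<path>`. Its stroke #ff0000 means cut at S814, F982. After flipping Y the toolpath is (67.682,41.335) → (19.575,7.479) → (174.148,6.659) → (124.085,118.805) → (103.336,151.651) → (67.682,41.335), returning to the start.

Shape 4 is a closed polygon drawn with `<path>`. Its stroke #ff0000 means cut at S814, F982. After flipping Y the toolpath is (21.294,223.321) → (101.651,55.127) → (34.801,43.477) → (21.294,223.321), returning to the start.

Shape 5 is a regular polygon drawn with `<path>`. Its stroke #ff0000 means cut at S814, F982. After flipping Y the toolpath is (74.992,31.565) → (66.528,24.174) → (55.895,27.809) → (53.726,38.835) → (62.190,46.226) → (72.823,42.591) → (74.992,31.565), returning to the start.

Shape 6 is a rectangle drawn with `<polygon>`. Its stroke #ff0000 means cut at S814, F982. After flipping Y the toolpath is (78.313,162.868) → (167.817,162.868) → (167.817,91.170) → (78.313,91.170) → (78.313,162.868), returning to the start.

Shape 7 is a line segment drawn with `<line>`. Its stroke #ff0000 means cut at S814, F982. After flipping Y the toolpath is (6.570,221.366) → (86.290,79.421).

Shape 8 is a cubic bezier drawn with `<path>`. Its stroke #ff0000 means cut at S814, F982. After flipping Y the toolpath is (167.297,92.091) → (134.177,73.723) → (85.363,60.302) → (39.676,55.955) → (15.938,64.813).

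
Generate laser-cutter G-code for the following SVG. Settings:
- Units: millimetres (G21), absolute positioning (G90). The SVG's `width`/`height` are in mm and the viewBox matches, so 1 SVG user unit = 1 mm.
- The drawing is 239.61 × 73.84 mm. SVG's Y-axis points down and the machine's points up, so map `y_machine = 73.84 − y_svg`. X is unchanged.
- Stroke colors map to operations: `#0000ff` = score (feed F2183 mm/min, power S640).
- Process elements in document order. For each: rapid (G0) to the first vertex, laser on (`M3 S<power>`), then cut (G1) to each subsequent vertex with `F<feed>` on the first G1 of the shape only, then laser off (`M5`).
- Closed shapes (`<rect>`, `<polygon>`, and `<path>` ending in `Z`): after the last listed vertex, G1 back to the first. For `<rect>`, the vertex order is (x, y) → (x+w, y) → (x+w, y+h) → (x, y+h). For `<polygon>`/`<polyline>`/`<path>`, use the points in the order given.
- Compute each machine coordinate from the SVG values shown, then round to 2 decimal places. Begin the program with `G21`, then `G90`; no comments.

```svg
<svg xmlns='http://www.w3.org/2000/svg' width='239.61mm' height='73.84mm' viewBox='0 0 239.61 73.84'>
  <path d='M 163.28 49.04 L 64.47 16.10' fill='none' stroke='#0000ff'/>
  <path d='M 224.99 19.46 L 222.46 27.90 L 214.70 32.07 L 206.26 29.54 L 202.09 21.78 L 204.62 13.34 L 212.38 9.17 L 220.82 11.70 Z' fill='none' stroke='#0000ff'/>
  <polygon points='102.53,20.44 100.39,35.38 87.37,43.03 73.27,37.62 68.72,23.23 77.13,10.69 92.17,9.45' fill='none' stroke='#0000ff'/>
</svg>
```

1 u = 1 mm; y_m = 73.84 − y.

[1] `<path>` line segment, #0000ff→score S640 F2183: (163.28,24.80) → (64.47,57.74)

[2] `<path>` regular polygon, #0000ff→score S640 F2183: (224.99,54.38) → (222.46,45.94) → (214.70,41.77) → (206.26,44.30) → (202.09,52.06) → (204.62,60.50) → (212.38,64.67) → (220.82,62.14) → (224.99,54.38) (closed)

[3] `<polygon>` regular polygon, #0000ff→score S640 F2183: (102.53,53.40) → (100.39,38.46) → (87.37,30.81) → (73.27,36.22) → (68.72,50.61) → (77.13,63.15) → (92.17,64.39) → (102.53,53.40) (closed)

G21
G90
G0 X163.28 Y24.80
M3 S640
G1 X64.47 Y57.74 F2183
M5
G0 X224.99 Y54.38
M3 S640
G1 X222.46 Y45.94 F2183
G1 X214.70 Y41.77
G1 X206.26 Y44.30
G1 X202.09 Y52.06
G1 X204.62 Y60.50
G1 X212.38 Y64.67
G1 X220.82 Y62.14
G1 X224.99 Y54.38
M5
G0 X102.53 Y53.40
M3 S640
G1 X100.39 Y38.46 F2183
G1 X87.37 Y30.81
G1 X73.27 Y36.22
G1 X68.72 Y50.61
G1 X77.13 Y63.15
G1 X92.17 Y64.39
G1 X102.53 Y53.40
M5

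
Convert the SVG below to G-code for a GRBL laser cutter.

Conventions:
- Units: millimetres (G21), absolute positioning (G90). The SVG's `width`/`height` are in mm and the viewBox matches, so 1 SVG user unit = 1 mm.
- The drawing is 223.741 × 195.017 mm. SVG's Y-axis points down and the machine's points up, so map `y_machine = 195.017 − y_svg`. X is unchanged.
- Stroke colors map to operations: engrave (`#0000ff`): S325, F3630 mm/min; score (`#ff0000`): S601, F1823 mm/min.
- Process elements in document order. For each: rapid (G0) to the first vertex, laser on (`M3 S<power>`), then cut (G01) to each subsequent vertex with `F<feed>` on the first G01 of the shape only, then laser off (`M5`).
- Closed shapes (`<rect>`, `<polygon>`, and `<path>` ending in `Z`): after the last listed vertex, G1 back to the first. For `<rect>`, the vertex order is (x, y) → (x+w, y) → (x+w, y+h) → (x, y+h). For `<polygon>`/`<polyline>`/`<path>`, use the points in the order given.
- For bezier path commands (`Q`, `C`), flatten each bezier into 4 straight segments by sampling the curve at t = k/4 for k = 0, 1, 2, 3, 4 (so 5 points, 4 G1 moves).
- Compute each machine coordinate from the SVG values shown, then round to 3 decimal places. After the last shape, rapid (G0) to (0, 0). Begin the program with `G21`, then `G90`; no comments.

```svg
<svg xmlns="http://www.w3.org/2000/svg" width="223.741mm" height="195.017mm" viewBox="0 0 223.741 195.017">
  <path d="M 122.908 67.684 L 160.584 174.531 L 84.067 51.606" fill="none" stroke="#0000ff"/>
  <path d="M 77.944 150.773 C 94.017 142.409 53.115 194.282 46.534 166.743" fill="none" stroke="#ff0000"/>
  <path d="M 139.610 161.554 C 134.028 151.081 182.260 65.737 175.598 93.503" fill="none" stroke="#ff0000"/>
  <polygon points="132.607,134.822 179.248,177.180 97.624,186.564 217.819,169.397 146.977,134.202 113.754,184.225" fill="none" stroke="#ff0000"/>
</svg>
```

G21
G90
G0 X122.908 Y127.333
M3 S325
G01 X160.584 Y20.486 F3630
G01 X84.067 Y143.411
M5
G0 X77.944 Y44.244
M3 S601
G01 X80.742 Y41.405 F1823
G01 X70.734 Y29.068
G01 X56.478 Y20.327
G01 X46.534 Y28.274
M5
G0 X139.610 Y33.463
M3 S601
G01 X143.815 Y52.419 F1823
G01 X158.009 Y81.828
G01 X172.000 Y104.068
G01 X175.598 Y101.514
M5
G0 X132.607 Y60.195
M3 S601
G01 X179.248 Y17.837 F1823
G01 X97.624 Y8.453
G01 X217.819 Y25.620
G01 X146.977 Y60.815
G01 X113.754 Y10.792
G01 X132.607 Y60.195
M5
G0 X0.000 Y0.000

viewBox `0 0 223.741 195.017` with mm width/height → 1 unit = 1 mm. Flip: y_m = 195.017 − y_svg.

**Shape 1** — `<path>` open polyline, stroke `#0000ff` → engrave (S325, F3630). Machine vertices: (122.908,127.333) → (160.584,20.486) → (84.067,143.411). Open path.

**Shape 2** — `<path>` cubic bezier, stroke `#ff0000` → score (S601, F1823). Control points (SVG): P0=(77.944,150.773), P1=(94.017,142.409), P2=(53.115,194.282), P3=(46.534,166.743); sampled at t=k/4. Machine vertices: (77.944,44.244) → (80.742,41.405) → (70.734,29.068) → (56.478,20.327) → (46.534,28.274). Open path.

**Shape 3** — `<path>` cubic bezier, stroke `#ff0000` → score (S601, F1823). Control points (SVG): P0=(139.610,161.554), P1=(134.028,151.081), P2=(182.260,65.737), P3=(175.598,93.503); sampled at t=k/4. Machine vertices: (139.610,33.463) → (143.815,52.419) → (158.009,81.828) → (172.000,104.068) → (175.598,101.514). Open path.

**Shape 4** — `<polygon>` closed polygon, stroke `#ff0000` → score (S601, F1823). Machine vertices: (132.607,60.195) → (179.248,17.837) → (97.624,8.453) → (217.819,25.620) → (146.977,60.815) → (113.754,10.792) → (132.607,60.195). Closed: final G1 returns to the first vertex.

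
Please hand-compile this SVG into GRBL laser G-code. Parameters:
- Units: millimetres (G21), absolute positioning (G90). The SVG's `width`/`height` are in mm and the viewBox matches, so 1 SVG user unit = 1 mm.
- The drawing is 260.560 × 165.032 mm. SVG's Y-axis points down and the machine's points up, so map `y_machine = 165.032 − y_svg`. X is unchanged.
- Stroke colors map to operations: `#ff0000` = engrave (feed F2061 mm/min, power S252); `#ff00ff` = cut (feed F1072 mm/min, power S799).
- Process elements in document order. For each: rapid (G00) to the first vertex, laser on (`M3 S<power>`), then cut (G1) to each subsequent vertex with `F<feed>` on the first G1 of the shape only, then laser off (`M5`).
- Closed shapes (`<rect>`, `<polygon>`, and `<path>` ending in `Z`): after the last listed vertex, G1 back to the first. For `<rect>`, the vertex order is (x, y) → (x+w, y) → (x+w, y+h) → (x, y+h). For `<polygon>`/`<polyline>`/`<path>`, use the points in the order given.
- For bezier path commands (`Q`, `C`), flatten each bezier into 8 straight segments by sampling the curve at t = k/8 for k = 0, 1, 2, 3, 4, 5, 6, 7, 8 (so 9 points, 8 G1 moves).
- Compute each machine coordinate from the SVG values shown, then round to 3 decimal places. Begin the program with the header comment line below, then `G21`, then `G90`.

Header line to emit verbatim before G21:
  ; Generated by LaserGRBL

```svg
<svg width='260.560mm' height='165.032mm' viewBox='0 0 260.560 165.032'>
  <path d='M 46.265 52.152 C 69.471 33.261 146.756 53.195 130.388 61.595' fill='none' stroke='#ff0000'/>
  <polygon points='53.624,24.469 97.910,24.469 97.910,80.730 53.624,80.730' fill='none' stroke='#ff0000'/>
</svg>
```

; Generated by LaserGRBL
G21
G90
G00 X46.265 Y112.880
M3 S252
G1 X57.214 Y118.243 F2061
G1 X71.501 Y120.555
G1 X87.396 Y120.409
G1 X103.167 Y118.393
G1 X117.083 Y115.097
G1 X127.412 Y111.113
G1 X132.425 Y107.029
G1 X130.388 Y103.437
M5
G00 X53.624 Y140.563
M3 S252
G1 X97.910 Y140.563 F2061
G1 X97.910 Y84.302
G1 X53.624 Y84.302
G1 X53.624 Y140.563
M5

Since the viewBox matches the mm dimensions, user units are millimetres directly. The only transform is the Y-flip y_m = 165.032 − y_svg.

Shape 1 is a cubic bezier drawn with `<path>`. Its stroke #ff0000 means engrave at S252, F2061. After flipping Y the toolpath is (46.265,112.880) → (57.214,118.243) → (71.501,120.555) → (87.396,120.409) → (103.167,118.393) → (117.083,115.097) → (127.412,111.113) → (132.425,107.029) → (130.388,103.437).

Shape 2 is a rectangle drawn with `<polygon>`. Its stroke #ff0000 means engrave at S252, F2061. After flipping Y the toolpath is (53.624,140.563) → (97.910,140.563) → (97.910,84.302) → (53.624,84.302) → (53.624,140.563), returning to the start.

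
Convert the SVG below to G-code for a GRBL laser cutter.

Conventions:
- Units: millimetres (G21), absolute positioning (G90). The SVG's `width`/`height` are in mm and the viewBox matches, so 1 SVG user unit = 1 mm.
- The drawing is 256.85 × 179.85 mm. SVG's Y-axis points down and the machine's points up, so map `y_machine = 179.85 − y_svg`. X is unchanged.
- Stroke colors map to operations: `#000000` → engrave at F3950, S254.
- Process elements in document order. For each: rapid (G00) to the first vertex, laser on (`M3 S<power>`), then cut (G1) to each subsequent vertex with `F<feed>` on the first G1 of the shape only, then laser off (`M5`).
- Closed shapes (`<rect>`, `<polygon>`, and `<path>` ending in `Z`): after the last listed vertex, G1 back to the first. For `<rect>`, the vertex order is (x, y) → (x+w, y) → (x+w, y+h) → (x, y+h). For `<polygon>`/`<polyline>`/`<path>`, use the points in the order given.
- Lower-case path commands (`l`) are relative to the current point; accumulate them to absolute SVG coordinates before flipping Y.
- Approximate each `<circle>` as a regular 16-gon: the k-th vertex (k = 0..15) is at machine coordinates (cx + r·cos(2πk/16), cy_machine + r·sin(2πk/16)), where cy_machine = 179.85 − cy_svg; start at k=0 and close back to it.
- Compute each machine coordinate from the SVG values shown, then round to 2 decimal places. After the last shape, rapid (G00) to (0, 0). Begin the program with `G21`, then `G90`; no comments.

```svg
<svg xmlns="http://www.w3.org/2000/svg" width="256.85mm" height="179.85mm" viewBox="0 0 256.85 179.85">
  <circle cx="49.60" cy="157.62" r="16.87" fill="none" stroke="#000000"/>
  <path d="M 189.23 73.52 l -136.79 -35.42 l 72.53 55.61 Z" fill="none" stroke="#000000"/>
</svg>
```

viewBox `0 0 256.85 179.85` with mm width/height → 1 unit = 1 mm. Flip: y_m = 179.85 − y_svg.

**Shape 1** — `<circle>` circle, stroke `#000000` → engrave (S254, F3950). Machine vertices: (66.47,22.23) → (65.19,28.69) → (61.53,34.16) → (56.06,37.82) → (49.60,39.10) → (43.14,37.82) → (37.67,34.16) → (34.01,28.69) → (32.73,22.23) → (34.01,15.77) → (37.67,10.30) → (43.14,6.64) → (49.60,5.36) → (56.06,6.64) → (61.53,10.30) → (65.19,15.77) → (66.47,22.23). Closed: final G1 returns to the first vertex.

**Shape 2** — `<path>` closed polygon, stroke `#000000` → engrave (S254, F3950). Machine vertices: (189.23,106.33) → (52.44,141.75) → (124.97,86.14) → (189.23,106.33). Closed: final G1 returns to the first vertex.

G21
G90
G00 X66.47 Y22.23
M3 S254
G1 X65.19 Y28.69 F3950
G1 X61.53 Y34.16
G1 X56.06 Y37.82
G1 X49.60 Y39.10
G1 X43.14 Y37.82
G1 X37.67 Y34.16
G1 X34.01 Y28.69
G1 X32.73 Y22.23
G1 X34.01 Y15.77
G1 X37.67 Y10.30
G1 X43.14 Y6.64
G1 X49.60 Y5.36
G1 X56.06 Y6.64
G1 X61.53 Y10.30
G1 X65.19 Y15.77
G1 X66.47 Y22.23
M5
G00 X189.23 Y106.33
M3 S254
G1 X52.44 Y141.75 F3950
G1 X124.97 Y86.14
G1 X189.23 Y106.33
M5
G00 X0.00 Y0.00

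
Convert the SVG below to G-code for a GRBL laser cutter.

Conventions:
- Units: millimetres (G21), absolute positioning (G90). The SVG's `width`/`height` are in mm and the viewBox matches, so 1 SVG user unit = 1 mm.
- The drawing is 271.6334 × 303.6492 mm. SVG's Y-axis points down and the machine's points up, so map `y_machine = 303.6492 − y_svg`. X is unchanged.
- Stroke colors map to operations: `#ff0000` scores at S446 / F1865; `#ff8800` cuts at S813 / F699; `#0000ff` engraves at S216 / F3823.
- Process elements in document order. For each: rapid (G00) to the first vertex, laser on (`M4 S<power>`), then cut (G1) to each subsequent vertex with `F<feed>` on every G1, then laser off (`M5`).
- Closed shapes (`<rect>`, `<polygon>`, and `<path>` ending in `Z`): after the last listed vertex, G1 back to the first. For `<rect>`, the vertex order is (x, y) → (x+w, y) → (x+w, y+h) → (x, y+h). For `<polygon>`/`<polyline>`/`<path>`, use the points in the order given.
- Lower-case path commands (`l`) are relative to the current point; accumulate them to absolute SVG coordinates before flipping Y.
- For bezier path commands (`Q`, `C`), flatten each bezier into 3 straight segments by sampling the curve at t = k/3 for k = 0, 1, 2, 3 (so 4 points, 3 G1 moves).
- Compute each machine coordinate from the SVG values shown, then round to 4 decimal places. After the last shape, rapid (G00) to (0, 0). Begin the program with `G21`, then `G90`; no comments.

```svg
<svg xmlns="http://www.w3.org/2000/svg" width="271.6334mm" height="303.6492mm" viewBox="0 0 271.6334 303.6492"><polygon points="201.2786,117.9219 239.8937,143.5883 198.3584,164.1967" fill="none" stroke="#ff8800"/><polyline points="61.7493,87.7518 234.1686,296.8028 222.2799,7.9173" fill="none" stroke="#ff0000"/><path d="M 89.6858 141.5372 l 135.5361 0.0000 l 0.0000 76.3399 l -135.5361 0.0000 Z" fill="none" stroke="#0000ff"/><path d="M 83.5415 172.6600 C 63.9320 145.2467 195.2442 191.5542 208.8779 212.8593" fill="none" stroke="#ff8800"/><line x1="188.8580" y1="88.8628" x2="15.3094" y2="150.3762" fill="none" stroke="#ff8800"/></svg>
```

Since the viewBox matches the mm dimensions, user units are millimetres directly. The only transform is the Y-flip y_m = 303.6492 − y_svg.

Shape 1 is a regular polygon drawn with `<polygon>`. Its stroke #ff8800 means cut at S813, F699. After flipping Y the toolpath is (201.2786,185.7273) → (239.8937,160.0609) → (198.3584,139.4525) → (201.2786,185.7273), returning to the start.

Shape 2 is a open polyline drawn with `<polyline>`. Its stroke #ff0000 means score at S446, F1865. After flipping Y the toolpath is (61.7493,215.8974) → (234.1686,6.8464) → (222.2799,295.7319).

Shape 3 is a rectangle drawn with `<path>`. Its stroke #0000ff means engrave at S216, F3823. After flipping Y the toolpath is (89.6858,162.1120) → (225.2219,162.1120) → (225.2219,85.7721) → (89.6858,85.7721) → (89.6858,162.1120), returning to the start.

Shape 4 is a cubic bezier drawn with `<path>`. Its stroke #ff8800 means cut at S813, F699. After flipping Y the toolpath is (83.5415,130.9892) → (104.2911,137.4853) → (165.9662,116.7727) → (208.8779,90.7899).

Shape 5 is a line segment drawn with `<line>`. Its stroke #ff8800 means cut at S813, F699. After flipping Y the toolpath is (188.8580,214.7864) → (15.3094,153.2730).

G21
G90
G00 X201.2786 Y185.7273
M4 S813
G1 X239.8937 Y160.0609 F699
G1 X198.3584 Y139.4525 F699
G1 X201.2786 Y185.7273 F699
M5
G00 X61.7493 Y215.8974
M4 S446
G1 X234.1686 Y6.8464 F1865
G1 X222.2799 Y295.7319 F1865
M5
G00 X89.6858 Y162.1120
M4 S216
G1 X225.2219 Y162.1120 F3823
G1 X225.2219 Y85.7721 F3823
G1 X89.6858 Y85.7721 F3823
G1 X89.6858 Y162.1120 F3823
M5
G00 X83.5415 Y130.9892
M4 S813
G1 X104.2911 Y137.4853 F699
G1 X165.9662 Y116.7727 F699
G1 X208.8779 Y90.7899 F699
M5
G00 X188.8580 Y214.7864
M4 S813
G1 X15.3094 Y153.2730 F699
M5
G00 X0.0000 Y0.0000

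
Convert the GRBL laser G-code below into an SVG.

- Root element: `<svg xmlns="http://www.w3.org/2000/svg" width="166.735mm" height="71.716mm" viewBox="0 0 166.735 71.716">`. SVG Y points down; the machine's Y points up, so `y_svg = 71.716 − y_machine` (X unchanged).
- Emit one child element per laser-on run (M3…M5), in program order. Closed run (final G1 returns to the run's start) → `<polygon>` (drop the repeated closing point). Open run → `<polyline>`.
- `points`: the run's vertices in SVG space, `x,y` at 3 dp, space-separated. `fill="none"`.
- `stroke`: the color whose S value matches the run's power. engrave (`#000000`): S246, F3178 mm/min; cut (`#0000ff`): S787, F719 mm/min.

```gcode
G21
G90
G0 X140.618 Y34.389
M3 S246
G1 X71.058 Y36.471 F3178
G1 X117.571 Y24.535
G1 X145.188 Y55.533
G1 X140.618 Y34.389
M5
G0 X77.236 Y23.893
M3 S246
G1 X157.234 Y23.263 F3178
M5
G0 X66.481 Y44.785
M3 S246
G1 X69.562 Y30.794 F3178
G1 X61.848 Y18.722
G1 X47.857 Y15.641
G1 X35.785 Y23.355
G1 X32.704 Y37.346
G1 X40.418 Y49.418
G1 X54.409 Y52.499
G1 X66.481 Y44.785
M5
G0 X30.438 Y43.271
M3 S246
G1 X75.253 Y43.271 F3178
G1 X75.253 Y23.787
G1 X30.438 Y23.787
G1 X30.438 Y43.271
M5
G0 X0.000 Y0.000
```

Machine Y-up, SVG Y-down with viewBox height 71.716, so y_svg = 71.716 − y_machine; X carries over. Every run uses S246, so all elements get stroke `#000000` (engrave).

Run 1: The run returns to its start, so emit a `<polygon>` with points (Y-flipped): 140.618,37.327 71.058,35.245 117.571,47.181 145.188,16.183.

Run 2: The run is open, so emit a `<polyline>` with points (Y-flipped): 77.236,47.823 157.234,48.453.

Run 3: The run returns to its start, so emit a `<polygon>` with points (Y-flipped): 66.481,26.931 69.562,40.922 61.848,52.994 47.857,56.075 35.785,48.361 32.704,34.370 40.418,22.298 54.409,19.217.

Run 4: The run returns to its start, so emit a `<polygon>` with points (Y-flipped): 30.438,28.445 75.253,28.445 75.253,47.929 30.438,47.929.

<svg xmlns="http://www.w3.org/2000/svg" width="166.735mm" height="71.716mm" viewBox="0 0 166.735 71.716">
  <polygon points="140.618,37.327 71.058,35.245 117.571,47.181 145.188,16.183" fill="none" stroke="#000000"/>
  <polyline points="77.236,47.823 157.234,48.453" fill="none" stroke="#000000"/>
  <polygon points="66.481,26.931 69.562,40.922 61.848,52.994 47.857,56.075 35.785,48.361 32.704,34.370 40.418,22.298 54.409,19.217" fill="none" stroke="#000000"/>
  <polygon points="30.438,28.445 75.253,28.445 75.253,47.929 30.438,47.929" fill="none" stroke="#000000"/>
</svg>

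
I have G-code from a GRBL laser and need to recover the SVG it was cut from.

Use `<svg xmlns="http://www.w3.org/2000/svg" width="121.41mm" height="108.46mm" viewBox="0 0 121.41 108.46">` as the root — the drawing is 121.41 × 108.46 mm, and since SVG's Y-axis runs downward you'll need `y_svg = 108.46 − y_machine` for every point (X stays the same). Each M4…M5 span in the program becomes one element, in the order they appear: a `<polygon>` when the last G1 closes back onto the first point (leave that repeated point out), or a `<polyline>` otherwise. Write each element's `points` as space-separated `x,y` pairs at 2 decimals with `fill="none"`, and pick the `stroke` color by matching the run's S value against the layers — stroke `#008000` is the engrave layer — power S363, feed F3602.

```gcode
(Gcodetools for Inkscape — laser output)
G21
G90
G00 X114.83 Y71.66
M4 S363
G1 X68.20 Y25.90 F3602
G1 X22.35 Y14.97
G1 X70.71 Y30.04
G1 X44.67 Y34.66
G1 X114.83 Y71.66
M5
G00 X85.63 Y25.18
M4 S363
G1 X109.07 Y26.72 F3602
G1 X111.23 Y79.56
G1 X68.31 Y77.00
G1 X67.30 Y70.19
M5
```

<svg xmlns="http://www.w3.org/2000/svg" width="121.41mm" height="108.46mm" viewBox="0 0 121.41 108.46">
  <polygon points="114.83,36.80 68.20,82.56 22.35,93.49 70.71,78.42 44.67,73.80" fill="none" stroke="#008000"/>
  <polyline points="85.63,83.28 109.07,81.74 111.23,28.90 68.31,31.46 67.30,38.27" fill="none" stroke="#008000"/>
</svg>

y_svg = 108.46 − y_m. Every run uses S363, so all elements get stroke `#008000` (engrave).

[1] closed run; points: 114.83,36.80 68.20,82.56 22.35,93.49 70.71,78.42 44.67,73.80

[2] open run; points: 85.63,83.28 109.07,81.74 111.23,28.90 68.31,31.46 67.30,38.27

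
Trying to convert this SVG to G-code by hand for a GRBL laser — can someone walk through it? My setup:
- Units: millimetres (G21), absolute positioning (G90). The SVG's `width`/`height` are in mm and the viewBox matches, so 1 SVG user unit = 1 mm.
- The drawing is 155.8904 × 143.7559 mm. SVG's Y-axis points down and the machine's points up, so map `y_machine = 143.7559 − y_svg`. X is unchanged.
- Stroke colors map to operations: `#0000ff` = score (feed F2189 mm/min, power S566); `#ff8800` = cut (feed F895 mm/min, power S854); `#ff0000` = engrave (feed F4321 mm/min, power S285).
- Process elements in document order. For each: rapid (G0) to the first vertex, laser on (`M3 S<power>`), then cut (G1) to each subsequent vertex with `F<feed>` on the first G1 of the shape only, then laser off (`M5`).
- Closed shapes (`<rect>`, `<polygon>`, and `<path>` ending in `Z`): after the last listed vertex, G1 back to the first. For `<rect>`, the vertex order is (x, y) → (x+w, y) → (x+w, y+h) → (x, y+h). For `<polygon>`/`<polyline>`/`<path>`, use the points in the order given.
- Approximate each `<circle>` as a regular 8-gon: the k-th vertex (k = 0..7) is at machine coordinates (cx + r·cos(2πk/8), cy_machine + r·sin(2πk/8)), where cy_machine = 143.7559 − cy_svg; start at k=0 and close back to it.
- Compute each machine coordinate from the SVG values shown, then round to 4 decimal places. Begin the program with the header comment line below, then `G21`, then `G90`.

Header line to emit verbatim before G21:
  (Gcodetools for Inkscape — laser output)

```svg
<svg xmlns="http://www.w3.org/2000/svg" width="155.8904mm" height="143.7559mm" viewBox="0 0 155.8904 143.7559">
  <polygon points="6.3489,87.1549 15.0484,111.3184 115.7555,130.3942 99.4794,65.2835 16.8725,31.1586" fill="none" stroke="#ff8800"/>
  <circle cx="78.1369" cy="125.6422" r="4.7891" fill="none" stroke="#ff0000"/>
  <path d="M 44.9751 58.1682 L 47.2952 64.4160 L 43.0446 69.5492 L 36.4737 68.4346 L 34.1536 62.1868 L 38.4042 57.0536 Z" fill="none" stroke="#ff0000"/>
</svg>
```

(Gcodetools for Inkscape — laser output)
G21
G90
G0 X6.3489 Y56.6010
M3 S854
G1 X15.0484 Y32.4375 F895
G1 X115.7555 Y13.3617
G1 X99.4794 Y78.4724
G1 X16.8725 Y112.5973
G1 X6.3489 Y56.6010
M5
G0 X82.9260 Y18.1137
M3 S285
G1 X81.5233 Y21.5001 F4321
G1 X78.1369 Y22.9028
G1 X74.7505 Y21.5001
G1 X73.3478 Y18.1137
G1 X74.7505 Y14.7273
G1 X78.1369 Y13.3246
G1 X81.5233 Y14.7273
G1 X82.9260 Y18.1137
M5
G0 X44.9751 Y85.5877
M3 S285
G1 X47.2952 Y79.3399 F4321
G1 X43.0446 Y74.2067
G1 X36.4737 Y75.3213
G1 X34.1536 Y81.5691
G1 X38.4042 Y86.7023
G1 X44.9751 Y85.5877
M5

viewBox `0 0 155.8904 143.7559` with mm width/height → 1 unit = 1 mm. Flip: y_m = 143.7559 − y_svg.

**Shape 1** — `<polygon>` closed polygon, stroke `#ff8800` → cut (S854, F895). Machine vertices: (6.3489,56.6010) → (15.0484,32.4375) → (115.7555,13.3617) → (99.4794,78.4724) → (16.8725,112.5973) → (6.3489,56.6010). Closed: final G1 returns to the first vertex.

**Shape 2** — `<circle>` circle, stroke `#ff0000` → engrave (S285, F4321). Machine vertices: (82.9260,18.1137) → (81.5233,21.5001) → (78.1369,22.9028) → (74.7505,21.5001) → (73.3478,18.1137) → (74.7505,14.7273) → (78.1369,13.3246) → (81.5233,14.7273) → (82.9260,18.1137). Closed: final G1 returns to the first vertex.

**Shape 3** — `<path>` regular polygon, stroke `#ff0000` → engrave (S285, F4321). Machine vertices: (44.9751,85.5877) → (47.2952,79.3399) → (43.0446,74.2067) → (36.4737,75.3213) → (34.1536,81.5691) → (38.4042,86.7023) → (44.9751,85.5877). Closed: final G1 returns to the first vertex.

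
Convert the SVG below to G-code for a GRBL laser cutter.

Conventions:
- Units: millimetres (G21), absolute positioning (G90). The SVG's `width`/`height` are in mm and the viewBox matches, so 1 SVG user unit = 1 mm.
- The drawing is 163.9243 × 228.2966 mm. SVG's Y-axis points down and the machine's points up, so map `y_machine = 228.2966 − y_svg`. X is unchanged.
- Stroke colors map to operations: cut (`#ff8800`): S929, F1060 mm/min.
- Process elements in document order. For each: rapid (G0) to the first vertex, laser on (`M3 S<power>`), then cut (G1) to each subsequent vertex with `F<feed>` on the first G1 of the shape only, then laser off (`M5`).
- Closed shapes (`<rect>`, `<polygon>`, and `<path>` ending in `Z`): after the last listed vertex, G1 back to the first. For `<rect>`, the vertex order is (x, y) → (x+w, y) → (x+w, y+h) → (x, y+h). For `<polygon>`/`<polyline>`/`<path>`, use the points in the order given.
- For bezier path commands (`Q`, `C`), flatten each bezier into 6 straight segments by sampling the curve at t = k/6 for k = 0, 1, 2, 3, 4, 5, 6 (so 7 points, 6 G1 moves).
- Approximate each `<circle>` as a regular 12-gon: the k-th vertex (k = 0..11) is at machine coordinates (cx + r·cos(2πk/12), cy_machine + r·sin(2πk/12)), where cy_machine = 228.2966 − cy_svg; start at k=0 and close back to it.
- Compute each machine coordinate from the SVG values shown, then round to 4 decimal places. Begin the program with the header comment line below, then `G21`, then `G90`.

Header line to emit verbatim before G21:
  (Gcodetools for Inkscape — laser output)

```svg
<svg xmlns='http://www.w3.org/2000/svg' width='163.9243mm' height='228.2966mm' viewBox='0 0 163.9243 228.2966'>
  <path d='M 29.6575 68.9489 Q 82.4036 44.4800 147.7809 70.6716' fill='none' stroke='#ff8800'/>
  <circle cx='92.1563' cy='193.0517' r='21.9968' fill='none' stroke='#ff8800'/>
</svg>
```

Since the viewBox matches the mm dimensions, user units are millimetres directly. The only transform is the Y-flip y_m = 228.2966 − y_svg.

Shape 1 is a quadratic bezier drawn with `<path>`. Its stroke #ff8800 means cut at S929, F1060. After flipping Y the toolpath is (29.6575,159.3477) → (47.5904,166.0968) → (66.2250,170.0314) → (85.5614,171.1515) → (105.5995,169.4571) → (126.3393,164.9483) → (147.7809,157.6250).

Shape 2 is a circle drawn with `<circle>`. Its stroke #ff8800 means cut at S929, F1060. After flipping Y the toolpath is (114.1531,35.2449) → (111.2061,46.2433) → (103.1547,54.2947) → (92.1563,57.2417) → (81.1579,54.2947) → (73.1065,46.2433) → (70.1595,35.2449) → (73.1065,24.2465) → (81.1579,16.1951) → (92.1563,13.2481) → (103.1547,16.1951) → (111.2061,24.2465) → (114.1531,35.2449), returning to the start.

(Gcodetools for Inkscape — laser output)
G21
G90
G0 X29.6575 Y159.3477
M3 S929
G1 X47.5904 Y166.0968 F1060
G1 X66.2250 Y170.0314
G1 X85.5614 Y171.1515
G1 X105.5995 Y169.4571
G1 X126.3393 Y164.9483
G1 X147.7809 Y157.6250
M5
G0 X114.1531 Y35.2449
M3 S929
G1 X111.2061 Y46.2433 F1060
G1 X103.1547 Y54.2947
G1 X92.1563 Y57.2417
G1 X81.1579 Y54.2947
G1 X73.1065 Y46.2433
G1 X70.1595 Y35.2449
G1 X73.1065 Y24.2465
G1 X81.1579 Y16.1951
G1 X92.1563 Y13.2481
G1 X103.1547 Y16.1951
G1 X111.2061 Y24.2465
G1 X114.1531 Y35.2449
M5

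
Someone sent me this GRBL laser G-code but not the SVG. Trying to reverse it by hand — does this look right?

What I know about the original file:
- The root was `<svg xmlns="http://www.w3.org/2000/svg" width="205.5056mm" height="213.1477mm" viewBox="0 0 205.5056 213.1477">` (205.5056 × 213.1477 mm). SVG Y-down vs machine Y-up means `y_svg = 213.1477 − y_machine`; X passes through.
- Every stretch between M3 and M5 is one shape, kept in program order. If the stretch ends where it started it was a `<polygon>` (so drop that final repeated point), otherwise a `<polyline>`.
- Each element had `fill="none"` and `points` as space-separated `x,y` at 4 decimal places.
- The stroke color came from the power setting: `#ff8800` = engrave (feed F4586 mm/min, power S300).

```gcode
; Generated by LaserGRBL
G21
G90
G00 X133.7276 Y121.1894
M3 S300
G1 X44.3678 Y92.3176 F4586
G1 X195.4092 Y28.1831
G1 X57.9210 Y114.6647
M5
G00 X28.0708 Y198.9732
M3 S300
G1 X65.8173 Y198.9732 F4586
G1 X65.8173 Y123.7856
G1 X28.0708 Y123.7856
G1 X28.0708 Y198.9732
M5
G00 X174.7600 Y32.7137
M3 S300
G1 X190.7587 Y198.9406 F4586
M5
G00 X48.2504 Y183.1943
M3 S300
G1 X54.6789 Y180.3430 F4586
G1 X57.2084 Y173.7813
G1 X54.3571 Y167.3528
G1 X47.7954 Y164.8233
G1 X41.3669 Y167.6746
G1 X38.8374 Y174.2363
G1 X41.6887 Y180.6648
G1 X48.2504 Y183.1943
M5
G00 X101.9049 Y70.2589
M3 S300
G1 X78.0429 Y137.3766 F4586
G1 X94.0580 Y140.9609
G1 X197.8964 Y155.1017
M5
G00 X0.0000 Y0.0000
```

<svg xmlns="http://www.w3.org/2000/svg" width="205.5056mm" height="213.1477mm" viewBox="0 0 205.5056 213.1477">
  <polyline points="133.7276,91.9583 44.3678,120.8301 195.4092,184.9646 57.9210,98.4830" fill="none" stroke="#ff8800"/>
  <polygon points="28.0708,14.1745 65.8173,14.1745 65.8173,89.3621 28.0708,89.3621" fill="none" stroke="#ff8800"/>
  <polyline points="174.7600,180.4340 190.7587,14.2071" fill="none" stroke="#ff8800"/>
  <polygon points="48.2504,29.9534 54.6789,32.8047 57.2084,39.3664 54.3571,45.7949 47.7954,48.3244 41.3669,45.4731 38.8374,38.9114 41.6887,32.4829" fill="none" stroke="#ff8800"/>
  <polyline points="101.9049,142.8888 78.0429,75.7711 94.0580,72.1868 197.8964,58.0460" fill="none" stroke="#ff8800"/>
</svg>

Machine Y-up, SVG Y-down with viewBox height 213.1477, so y_svg = 213.1477 − y_machine; X carries over. Every run uses S300, so all elements get stroke `#ff8800` (engrave).

Run 1: The run is open, so emit a `<polyline>` with points (Y-flipped): 133.7276,91.9583 44.3678,120.8301 195.4092,184.9646 57.9210,98.4830.

Run 2: The run returns to its start, so emit a `<polygon>` with points (Y-flipped): 28.0708,14.1745 65.8173,14.1745 65.8173,89.3621 28.0708,89.3621.

Run 3: The run is open, so emit a `<polyline>` with points (Y-flipped): 174.7600,180.4340 190.7587,14.2071.

Run 4: The run returns to its start, so emit a `<polygon>` with points (Y-flipped): 48.2504,29.9534 54.6789,32.8047 57.2084,39.3664 54.3571,45.7949 47.7954,48.3244 41.3669,45.4731 38.8374,38.9114 41.6887,32.4829.

Run 5: The run is open, so emit a `<polyline>` with points (Y-flipped): 101.9049,142.8888 78.0429,75.7711 94.0580,72.1868 197.8964,58.0460.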